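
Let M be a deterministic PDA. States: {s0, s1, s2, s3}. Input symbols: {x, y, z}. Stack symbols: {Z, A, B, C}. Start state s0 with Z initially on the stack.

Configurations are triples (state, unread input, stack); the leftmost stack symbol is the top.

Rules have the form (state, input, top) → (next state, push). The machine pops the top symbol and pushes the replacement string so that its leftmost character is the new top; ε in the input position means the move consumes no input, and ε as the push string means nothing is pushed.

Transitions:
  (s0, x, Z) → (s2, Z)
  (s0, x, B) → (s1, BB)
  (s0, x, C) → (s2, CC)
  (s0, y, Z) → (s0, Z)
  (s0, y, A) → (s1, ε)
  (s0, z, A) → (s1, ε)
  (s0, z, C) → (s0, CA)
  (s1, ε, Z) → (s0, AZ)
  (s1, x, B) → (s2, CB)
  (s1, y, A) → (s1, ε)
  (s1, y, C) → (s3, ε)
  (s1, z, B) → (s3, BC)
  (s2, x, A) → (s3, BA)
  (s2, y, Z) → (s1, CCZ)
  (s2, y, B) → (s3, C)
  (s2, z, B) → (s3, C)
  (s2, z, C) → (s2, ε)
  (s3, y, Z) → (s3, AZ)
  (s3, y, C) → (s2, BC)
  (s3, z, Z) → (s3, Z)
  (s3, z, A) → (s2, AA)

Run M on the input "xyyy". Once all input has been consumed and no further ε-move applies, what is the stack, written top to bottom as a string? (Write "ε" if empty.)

BCZ

(s0, xyyy, Z)
  read x, top Z: go to s2, push Z → (s2, yyy, Z)
  read y, top Z: go to s1, push CCZ → (s1, yy, CCZ)
  read y, top C: go to s3, push ε → (s3, y, CZ)
  read y, top C: go to s2, push BC → (s2, ε, BCZ)
All input consumed in state s2 with stack BCZ.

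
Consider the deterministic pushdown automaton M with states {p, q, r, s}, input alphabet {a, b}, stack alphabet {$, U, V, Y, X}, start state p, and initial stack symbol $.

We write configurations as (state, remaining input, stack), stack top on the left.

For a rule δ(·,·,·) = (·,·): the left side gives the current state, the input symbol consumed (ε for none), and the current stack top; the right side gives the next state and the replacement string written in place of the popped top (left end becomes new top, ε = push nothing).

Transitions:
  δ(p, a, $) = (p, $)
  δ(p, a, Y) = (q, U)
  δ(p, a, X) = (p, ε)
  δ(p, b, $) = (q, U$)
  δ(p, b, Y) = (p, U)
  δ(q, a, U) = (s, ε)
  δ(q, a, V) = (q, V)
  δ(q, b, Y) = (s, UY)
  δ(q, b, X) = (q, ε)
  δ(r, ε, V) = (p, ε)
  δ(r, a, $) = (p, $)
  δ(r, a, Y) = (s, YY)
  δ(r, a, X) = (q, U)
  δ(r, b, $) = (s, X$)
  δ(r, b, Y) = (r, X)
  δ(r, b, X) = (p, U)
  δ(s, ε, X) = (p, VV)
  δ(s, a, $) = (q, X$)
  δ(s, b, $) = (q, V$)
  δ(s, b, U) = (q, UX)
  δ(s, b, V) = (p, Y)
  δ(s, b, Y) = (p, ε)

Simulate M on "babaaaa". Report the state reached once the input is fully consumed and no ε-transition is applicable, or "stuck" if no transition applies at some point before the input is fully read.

q

(p, babaaaa, $)
  read b, top $: go to q, push U$ → (q, abaaaa, U$)
  read a, top U: go to s, push ε → (s, baaaa, $)
  read b, top $: go to q, push V$ → (q, aaaa, V$)
  read a, top V: go to q, push V → (q, aaa, V$)
  read a, top V: go to q, push V → (q, aa, V$)
  read a, top V: go to q, push V → (q, a, V$)
  read a, top V: go to q, push V → (q, ε, V$)
All input consumed; M is in state q.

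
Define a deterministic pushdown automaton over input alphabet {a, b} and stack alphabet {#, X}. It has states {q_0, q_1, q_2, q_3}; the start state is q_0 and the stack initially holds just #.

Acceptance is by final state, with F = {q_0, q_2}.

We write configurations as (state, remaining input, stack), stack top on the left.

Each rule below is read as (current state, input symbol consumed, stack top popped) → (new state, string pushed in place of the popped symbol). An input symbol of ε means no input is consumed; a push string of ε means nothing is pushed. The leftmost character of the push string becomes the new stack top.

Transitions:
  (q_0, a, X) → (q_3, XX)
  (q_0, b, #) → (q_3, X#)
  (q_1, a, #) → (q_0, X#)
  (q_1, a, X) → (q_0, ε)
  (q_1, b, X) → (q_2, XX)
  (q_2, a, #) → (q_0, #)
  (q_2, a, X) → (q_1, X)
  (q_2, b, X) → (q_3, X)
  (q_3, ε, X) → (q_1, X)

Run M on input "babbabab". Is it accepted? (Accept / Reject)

(q_0, babbabab, #)
  read b, top #: go to q_3, push X# → (q_3, abbabab, X#)
  ε-move, top X: go to q_1, push X → (q_1, abbabab, X#)
  read a, top X: go to q_0, push ε → (q_0, bbabab, #)
  read b, top #: go to q_3, push X# → (q_3, babab, X#)
  ε-move, top X: go to q_1, push X → (q_1, babab, X#)
  read b, top X: go to q_2, push XX → (q_2, abab, XX#)
  read a, top X: go to q_1, push X → (q_1, bab, XX#)
  read b, top X: go to q_2, push XX → (q_2, ab, XXX#)
  read a, top X: go to q_1, push X → (q_1, b, XXX#)
  read b, top X: go to q_2, push XX → (q_2, ε, XXXX#)
All input consumed; state q_2 ∈ F.

Accept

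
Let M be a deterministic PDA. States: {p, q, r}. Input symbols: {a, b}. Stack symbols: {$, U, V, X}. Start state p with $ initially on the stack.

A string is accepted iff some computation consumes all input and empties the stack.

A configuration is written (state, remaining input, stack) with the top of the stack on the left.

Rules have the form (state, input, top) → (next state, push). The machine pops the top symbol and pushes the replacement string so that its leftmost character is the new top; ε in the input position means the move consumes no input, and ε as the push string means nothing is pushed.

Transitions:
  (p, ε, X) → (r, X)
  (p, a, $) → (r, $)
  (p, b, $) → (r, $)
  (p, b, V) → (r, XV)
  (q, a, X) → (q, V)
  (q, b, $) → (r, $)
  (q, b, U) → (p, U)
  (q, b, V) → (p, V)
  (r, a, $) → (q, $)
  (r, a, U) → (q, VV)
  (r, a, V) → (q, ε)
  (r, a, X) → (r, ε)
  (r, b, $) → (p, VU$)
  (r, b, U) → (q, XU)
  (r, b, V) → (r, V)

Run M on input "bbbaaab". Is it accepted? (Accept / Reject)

Reject

(p, bbbaaab, $) ⊢ (r, bbaaab, $) ⊢ (p, baaab, VU$) ⊢ (r, aaab, XVU$) ⊢ (r, aab, VU$) ⊢ (q, ab, U$)
No transition applies at (q, ab, U$); input not fully consumed.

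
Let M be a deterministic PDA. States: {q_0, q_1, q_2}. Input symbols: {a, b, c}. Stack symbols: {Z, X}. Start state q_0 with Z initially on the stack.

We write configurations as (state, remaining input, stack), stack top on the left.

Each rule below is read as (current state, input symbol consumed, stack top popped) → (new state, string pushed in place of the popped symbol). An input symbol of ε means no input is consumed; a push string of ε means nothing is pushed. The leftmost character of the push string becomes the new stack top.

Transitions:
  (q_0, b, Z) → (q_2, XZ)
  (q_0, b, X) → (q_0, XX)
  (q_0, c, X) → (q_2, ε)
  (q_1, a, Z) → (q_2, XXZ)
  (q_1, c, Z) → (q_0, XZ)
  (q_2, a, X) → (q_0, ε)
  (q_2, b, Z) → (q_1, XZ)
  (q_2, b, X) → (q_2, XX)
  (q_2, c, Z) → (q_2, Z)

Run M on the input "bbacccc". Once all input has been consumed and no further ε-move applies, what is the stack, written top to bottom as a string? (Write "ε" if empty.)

Z

(q_0, bbacccc, Z)
  read b, top Z: go to q_2, push XZ → (q_2, bacccc, XZ)
  read b, top X: go to q_2, push XX → (q_2, acccc, XXZ)
  read a, top X: go to q_0, push ε → (q_0, cccc, XZ)
  read c, top X: go to q_2, push ε → (q_2, ccc, Z)
  read c, top Z: go to q_2, push Z → (q_2, cc, Z)
  read c, top Z: go to q_2, push Z → (q_2, c, Z)
  read c, top Z: go to q_2, push Z → (q_2, ε, Z)
All input consumed in state q_2 with stack Z.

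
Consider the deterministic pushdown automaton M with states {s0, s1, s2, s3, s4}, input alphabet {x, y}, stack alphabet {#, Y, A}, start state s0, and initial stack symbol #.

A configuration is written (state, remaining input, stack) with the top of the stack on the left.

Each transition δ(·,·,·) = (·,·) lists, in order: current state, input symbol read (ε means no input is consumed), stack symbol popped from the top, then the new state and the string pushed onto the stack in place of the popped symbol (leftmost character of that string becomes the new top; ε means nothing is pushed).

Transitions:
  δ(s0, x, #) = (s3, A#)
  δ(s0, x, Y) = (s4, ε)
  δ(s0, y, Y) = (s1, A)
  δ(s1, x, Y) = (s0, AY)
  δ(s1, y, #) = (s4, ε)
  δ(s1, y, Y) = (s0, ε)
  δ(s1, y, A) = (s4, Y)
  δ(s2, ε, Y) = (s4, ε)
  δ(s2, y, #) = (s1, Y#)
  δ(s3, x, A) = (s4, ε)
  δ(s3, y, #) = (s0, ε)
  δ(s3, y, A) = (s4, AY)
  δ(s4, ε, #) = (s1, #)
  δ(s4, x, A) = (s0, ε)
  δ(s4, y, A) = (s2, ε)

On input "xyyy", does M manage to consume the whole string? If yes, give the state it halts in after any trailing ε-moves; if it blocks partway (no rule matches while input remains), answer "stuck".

(s0, xyyy, #)
  read x, top #: go to s3, push A# → (s3, yyy, A#)
  read y, top A: go to s4, push AY → (s4, yy, AY#)
  read y, top A: go to s2, push ε → (s2, y, Y#)
  ε-move, top Y: go to s4, push ε → (s4, y, #)
  ε-move, top #: go to s1, push # → (s1, y, #)
  read y, top #: go to s4, push ε → (s4, ε, ε)
All input consumed; M is in state s4.

s4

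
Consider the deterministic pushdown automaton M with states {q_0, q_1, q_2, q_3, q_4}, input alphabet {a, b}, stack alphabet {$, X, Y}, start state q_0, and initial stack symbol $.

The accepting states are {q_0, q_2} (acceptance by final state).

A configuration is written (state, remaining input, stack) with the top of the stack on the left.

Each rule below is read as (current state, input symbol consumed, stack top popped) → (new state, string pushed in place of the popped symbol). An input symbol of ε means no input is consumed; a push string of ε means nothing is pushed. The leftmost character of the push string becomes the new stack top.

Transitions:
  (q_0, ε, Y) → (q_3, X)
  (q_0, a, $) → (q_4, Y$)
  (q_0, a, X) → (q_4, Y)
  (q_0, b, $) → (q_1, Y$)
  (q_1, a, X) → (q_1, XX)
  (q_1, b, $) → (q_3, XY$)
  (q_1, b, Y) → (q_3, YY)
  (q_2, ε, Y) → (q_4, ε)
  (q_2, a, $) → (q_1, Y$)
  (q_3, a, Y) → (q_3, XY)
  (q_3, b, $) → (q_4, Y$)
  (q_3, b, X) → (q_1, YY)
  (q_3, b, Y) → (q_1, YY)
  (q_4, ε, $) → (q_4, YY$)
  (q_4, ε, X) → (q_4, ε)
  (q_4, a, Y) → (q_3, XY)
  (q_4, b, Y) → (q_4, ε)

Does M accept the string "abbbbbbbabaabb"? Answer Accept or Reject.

(q_0, abbbbbbbabaabb, $) ⊢ (q_4, bbbbbbbabaabb, Y$) ⊢ (q_4, bbbbbbabaabb, $) ⊢ (q_4, bbbbbbabaabb, YY$) ⊢ (q_4, bbbbbabaabb, Y$) ⊢ (q_4, bbbbabaabb, $) ⊢ (q_4, bbbbabaabb, YY$) ⊢ (q_4, bbbabaabb, Y$) ⊢ (q_4, bbabaabb, $) ⊢ (q_4, bbabaabb, YY$) ⊢ (q_4, babaabb, Y$) ⊢ (q_4, abaabb, $) ⊢ (q_4, abaabb, YY$) ⊢ (q_3, baabb, XYY$) ⊢ (q_1, aabb, YYYY$)
No transition applies at (q_1, aabb, YYYY$); input not fully consumed.

Reject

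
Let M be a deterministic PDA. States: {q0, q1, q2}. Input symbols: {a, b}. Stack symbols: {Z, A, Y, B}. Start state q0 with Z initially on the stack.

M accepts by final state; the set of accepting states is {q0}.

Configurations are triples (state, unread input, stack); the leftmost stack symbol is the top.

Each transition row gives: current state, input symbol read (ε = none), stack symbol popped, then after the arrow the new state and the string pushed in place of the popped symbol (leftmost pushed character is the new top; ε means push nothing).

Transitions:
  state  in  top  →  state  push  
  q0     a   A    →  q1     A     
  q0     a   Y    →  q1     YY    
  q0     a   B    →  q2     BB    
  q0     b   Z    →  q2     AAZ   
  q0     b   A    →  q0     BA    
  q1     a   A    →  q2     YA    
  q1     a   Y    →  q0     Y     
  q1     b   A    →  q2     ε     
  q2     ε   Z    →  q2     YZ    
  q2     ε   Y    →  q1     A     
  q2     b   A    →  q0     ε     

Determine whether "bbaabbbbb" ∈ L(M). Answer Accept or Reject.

Accept

(q0, bbaabbbbb, Z) ⊢ (q2, baabbbbb, AAZ) ⊢ (q0, aabbbbb, AZ) ⊢ (q1, abbbbb, AZ) ⊢ (q2, bbbbb, YAZ) ⊢ (q1, bbbbb, AAZ) ⊢ (q2, bbbb, AZ) ⊢ (q0, bbb, Z) ⊢ (q2, bb, AAZ) ⊢ (q0, b, AZ) ⊢ (q0, ε, BAZ)
All input consumed; state q0 ∈ F.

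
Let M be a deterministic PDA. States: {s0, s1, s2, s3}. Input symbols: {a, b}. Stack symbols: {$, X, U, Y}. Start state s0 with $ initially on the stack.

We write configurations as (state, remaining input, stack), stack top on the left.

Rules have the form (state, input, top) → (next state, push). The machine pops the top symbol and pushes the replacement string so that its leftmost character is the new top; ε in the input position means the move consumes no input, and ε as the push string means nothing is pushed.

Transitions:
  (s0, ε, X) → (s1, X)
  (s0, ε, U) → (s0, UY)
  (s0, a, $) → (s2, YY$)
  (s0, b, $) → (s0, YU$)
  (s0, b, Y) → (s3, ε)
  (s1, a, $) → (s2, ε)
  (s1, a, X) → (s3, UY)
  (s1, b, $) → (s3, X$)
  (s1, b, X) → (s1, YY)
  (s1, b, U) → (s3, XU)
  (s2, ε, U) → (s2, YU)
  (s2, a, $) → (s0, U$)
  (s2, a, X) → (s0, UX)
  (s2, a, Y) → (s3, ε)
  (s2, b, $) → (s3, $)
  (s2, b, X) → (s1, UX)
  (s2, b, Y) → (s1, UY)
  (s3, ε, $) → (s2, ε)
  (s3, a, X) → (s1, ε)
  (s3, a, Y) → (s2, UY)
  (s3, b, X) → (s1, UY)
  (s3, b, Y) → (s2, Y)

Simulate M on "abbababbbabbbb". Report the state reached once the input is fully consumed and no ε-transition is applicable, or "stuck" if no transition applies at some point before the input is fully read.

s1

(s0, abbababbbabbbb, $)
  read a, top $: go to s2, push YY$ → (s2, bbababbbabbbb, YY$)
  read b, top Y: go to s1, push UY → (s1, bababbbabbbb, UYY$)
  read b, top U: go to s3, push XU → (s3, ababbbabbbb, XUYY$)
  read a, top X: go to s1, push ε → (s1, babbbabbbb, UYY$)
  read b, top U: go to s3, push XU → (s3, abbbabbbb, XUYY$)
  read a, top X: go to s1, push ε → (s1, bbbabbbb, UYY$)
  read b, top U: go to s3, push XU → (s3, bbabbbb, XUYY$)
  read b, top X: go to s1, push UY → (s1, babbbb, UYUYY$)
  read b, top U: go to s3, push XU → (s3, abbbb, XUYUYY$)
  read a, top X: go to s1, push ε → (s1, bbbb, UYUYY$)
  read b, top U: go to s3, push XU → (s3, bbb, XUYUYY$)
  read b, top X: go to s1, push UY → (s1, bb, UYUYUYY$)
  read b, top U: go to s3, push XU → (s3, b, XUYUYUYY$)
  read b, top X: go to s1, push UY → (s1, ε, UYUYUYUYY$)
All input consumed; M is in state s1.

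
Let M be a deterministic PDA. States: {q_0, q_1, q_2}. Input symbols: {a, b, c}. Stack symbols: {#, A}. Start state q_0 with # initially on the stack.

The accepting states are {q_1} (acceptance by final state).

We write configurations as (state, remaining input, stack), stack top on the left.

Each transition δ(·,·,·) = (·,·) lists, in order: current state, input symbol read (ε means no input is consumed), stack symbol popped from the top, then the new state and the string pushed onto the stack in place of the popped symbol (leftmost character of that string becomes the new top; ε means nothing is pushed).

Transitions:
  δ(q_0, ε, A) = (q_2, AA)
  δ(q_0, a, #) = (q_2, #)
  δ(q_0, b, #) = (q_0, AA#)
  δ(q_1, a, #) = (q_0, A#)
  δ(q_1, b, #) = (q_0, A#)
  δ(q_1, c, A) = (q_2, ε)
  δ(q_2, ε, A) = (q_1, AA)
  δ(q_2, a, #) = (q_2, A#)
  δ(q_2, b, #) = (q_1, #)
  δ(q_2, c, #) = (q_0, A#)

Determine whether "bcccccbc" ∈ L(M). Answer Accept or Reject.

(q_0, bcccccbc, #)
  read b, top #: go to q_0, push AA# → (q_0, cccccbc, AA#)
  ε-move, top A: go to q_2, push AA → (q_2, cccccbc, AAA#)
  ε-move, top A: go to q_1, push AA → (q_1, cccccbc, AAAA#)
  read c, top A: go to q_2, push ε → (q_2, ccccbc, AAA#)
  ε-move, top A: go to q_1, push AA → (q_1, ccccbc, AAAA#)
  read c, top A: go to q_2, push ε → (q_2, cccbc, AAA#)
  ε-move, top A: go to q_1, push AA → (q_1, cccbc, AAAA#)
  read c, top A: go to q_2, push ε → (q_2, ccbc, AAA#)
  ε-move, top A: go to q_1, push AA → (q_1, ccbc, AAAA#)
  read c, top A: go to q_2, push ε → (q_2, cbc, AAA#)
  ε-move, top A: go to q_1, push AA → (q_1, cbc, AAAA#)
  read c, top A: go to q_2, push ε → (q_2, bc, AAA#)
  ε-move, top A: go to q_1, push AA → (q_1, bc, AAAA#)
No transition applies at (q_1, bc, AAAA#); input not fully consumed.

Reject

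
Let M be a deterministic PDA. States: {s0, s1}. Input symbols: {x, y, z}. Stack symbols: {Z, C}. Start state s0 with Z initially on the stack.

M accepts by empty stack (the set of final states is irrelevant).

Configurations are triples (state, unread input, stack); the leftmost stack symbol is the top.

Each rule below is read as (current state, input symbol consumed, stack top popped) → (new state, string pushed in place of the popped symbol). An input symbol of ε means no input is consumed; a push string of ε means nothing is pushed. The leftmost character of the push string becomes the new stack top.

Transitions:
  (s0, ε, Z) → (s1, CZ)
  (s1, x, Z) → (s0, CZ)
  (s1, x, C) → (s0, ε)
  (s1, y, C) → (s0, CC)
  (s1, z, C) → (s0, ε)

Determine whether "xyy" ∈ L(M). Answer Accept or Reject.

(s0, xyy, Z)
  ε-move, top Z: go to s1, push CZ → (s1, xyy, CZ)
  read x, top C: go to s0, push ε → (s0, yy, Z)
  ε-move, top Z: go to s1, push CZ → (s1, yy, CZ)
  read y, top C: go to s0, push CC → (s0, y, CCZ)
No transition applies at (s0, y, CCZ); input not fully consumed.

Reject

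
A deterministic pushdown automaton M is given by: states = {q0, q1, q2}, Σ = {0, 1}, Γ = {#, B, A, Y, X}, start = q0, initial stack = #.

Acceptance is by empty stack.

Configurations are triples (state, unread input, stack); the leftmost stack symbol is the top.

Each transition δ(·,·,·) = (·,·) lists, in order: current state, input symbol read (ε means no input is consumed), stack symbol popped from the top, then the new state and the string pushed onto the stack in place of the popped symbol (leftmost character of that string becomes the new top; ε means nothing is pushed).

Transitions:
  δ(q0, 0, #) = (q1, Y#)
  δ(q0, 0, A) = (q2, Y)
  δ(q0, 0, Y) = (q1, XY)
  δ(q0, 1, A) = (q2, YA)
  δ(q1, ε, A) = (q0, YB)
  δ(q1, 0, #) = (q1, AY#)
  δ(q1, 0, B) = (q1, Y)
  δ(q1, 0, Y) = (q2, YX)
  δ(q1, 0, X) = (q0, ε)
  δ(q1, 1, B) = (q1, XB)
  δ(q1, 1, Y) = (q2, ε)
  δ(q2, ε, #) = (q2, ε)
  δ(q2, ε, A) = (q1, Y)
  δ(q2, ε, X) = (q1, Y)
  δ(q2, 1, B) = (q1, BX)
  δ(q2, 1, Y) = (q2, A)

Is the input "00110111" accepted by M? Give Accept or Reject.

Accept

(q0, 00110111, #)
  read 0, top #: go to q1, push Y# → (q1, 0110111, Y#)
  read 0, top Y: go to q2, push YX → (q2, 110111, YX#)
  read 1, top Y: go to q2, push A → (q2, 10111, AX#)
  ε-move, top A: go to q1, push Y → (q1, 10111, YX#)
  read 1, top Y: go to q2, push ε → (q2, 0111, X#)
  ε-move, top X: go to q1, push Y → (q1, 0111, Y#)
  read 0, top Y: go to q2, push YX → (q2, 111, YX#)
  read 1, top Y: go to q2, push A → (q2, 11, AX#)
  ε-move, top A: go to q1, push Y → (q1, 11, YX#)
  read 1, top Y: go to q2, push ε → (q2, 1, X#)
  ε-move, top X: go to q1, push Y → (q1, 1, Y#)
  read 1, top Y: go to q2, push ε → (q2, ε, #)
  ε-move, top #: go to q2, push ε → (q2, ε, ε)
All input consumed and the stack is empty.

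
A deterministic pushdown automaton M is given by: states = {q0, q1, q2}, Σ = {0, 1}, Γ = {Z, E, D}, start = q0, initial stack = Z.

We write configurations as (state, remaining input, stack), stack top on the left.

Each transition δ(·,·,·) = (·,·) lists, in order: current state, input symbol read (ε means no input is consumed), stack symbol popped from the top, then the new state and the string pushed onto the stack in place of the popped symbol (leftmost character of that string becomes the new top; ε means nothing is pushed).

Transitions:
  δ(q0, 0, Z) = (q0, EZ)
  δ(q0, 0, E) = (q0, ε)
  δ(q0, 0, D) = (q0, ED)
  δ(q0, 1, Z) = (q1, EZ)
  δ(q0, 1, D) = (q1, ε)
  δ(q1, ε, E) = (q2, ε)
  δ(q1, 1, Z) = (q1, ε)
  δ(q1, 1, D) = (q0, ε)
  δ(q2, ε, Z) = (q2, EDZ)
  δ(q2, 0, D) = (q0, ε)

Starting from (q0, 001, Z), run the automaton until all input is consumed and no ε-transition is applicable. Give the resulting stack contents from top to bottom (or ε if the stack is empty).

EDZ

(q0, 001, Z)
  read 0, top Z: go to q0, push EZ → (q0, 01, EZ)
  read 0, top E: go to q0, push ε → (q0, 1, Z)
  read 1, top Z: go to q1, push EZ → (q1, ε, EZ)
  ε-move, top E: go to q2, push ε → (q2, ε, Z)
  ε-move, top Z: go to q2, push EDZ → (q2, ε, EDZ)
All input consumed in state q2 with stack EDZ.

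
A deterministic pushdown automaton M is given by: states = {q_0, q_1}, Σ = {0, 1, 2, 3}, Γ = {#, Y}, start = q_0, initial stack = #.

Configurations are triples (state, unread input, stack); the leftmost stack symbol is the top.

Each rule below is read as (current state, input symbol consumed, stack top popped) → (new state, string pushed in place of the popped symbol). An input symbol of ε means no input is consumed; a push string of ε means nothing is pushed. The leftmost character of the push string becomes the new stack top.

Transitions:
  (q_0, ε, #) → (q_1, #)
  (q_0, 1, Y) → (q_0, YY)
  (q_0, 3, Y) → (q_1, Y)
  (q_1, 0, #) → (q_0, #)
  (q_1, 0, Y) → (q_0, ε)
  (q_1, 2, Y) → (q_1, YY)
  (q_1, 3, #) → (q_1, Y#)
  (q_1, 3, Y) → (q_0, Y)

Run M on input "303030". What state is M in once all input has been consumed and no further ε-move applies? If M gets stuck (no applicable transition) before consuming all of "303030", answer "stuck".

q_1

(q_0, 303030, #)
  ε-move, top #: go to q_1, push # → (q_1, 303030, #)
  read 3, top #: go to q_1, push Y# → (q_1, 03030, Y#)
  read 0, top Y: go to q_0, push ε → (q_0, 3030, #)
  ε-move, top #: go to q_1, push # → (q_1, 3030, #)
  read 3, top #: go to q_1, push Y# → (q_1, 030, Y#)
  read 0, top Y: go to q_0, push ε → (q_0, 30, #)
  ε-move, top #: go to q_1, push # → (q_1, 30, #)
  read 3, top #: go to q_1, push Y# → (q_1, 0, Y#)
  read 0, top Y: go to q_0, push ε → (q_0, ε, #)
  ε-move, top #: go to q_1, push # → (q_1, ε, #)
All input consumed; M is in state q_1.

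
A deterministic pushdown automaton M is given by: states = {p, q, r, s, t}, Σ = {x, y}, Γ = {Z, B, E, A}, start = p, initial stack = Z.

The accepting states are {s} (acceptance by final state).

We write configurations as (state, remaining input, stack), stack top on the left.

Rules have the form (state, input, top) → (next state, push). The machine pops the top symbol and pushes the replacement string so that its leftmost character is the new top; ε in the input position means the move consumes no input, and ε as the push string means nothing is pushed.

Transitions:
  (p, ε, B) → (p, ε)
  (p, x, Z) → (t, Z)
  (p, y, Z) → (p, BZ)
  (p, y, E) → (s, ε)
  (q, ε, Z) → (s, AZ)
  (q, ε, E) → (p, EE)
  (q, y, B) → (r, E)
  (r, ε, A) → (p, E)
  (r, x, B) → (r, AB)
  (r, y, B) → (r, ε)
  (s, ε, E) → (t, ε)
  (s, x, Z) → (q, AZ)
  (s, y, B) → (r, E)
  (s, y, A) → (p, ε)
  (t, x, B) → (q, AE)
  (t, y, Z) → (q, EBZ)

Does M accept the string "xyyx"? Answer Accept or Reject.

(p, xyyx, Z) ⊢ (t, yyx, Z) ⊢ (q, yx, EBZ) ⊢ (p, yx, EEBZ) ⊢ (s, x, EBZ) ⊢ (t, x, BZ) ⊢ (q, ε, AEZ)
All input consumed; state q ∉ F and no further ε-move applies.

Reject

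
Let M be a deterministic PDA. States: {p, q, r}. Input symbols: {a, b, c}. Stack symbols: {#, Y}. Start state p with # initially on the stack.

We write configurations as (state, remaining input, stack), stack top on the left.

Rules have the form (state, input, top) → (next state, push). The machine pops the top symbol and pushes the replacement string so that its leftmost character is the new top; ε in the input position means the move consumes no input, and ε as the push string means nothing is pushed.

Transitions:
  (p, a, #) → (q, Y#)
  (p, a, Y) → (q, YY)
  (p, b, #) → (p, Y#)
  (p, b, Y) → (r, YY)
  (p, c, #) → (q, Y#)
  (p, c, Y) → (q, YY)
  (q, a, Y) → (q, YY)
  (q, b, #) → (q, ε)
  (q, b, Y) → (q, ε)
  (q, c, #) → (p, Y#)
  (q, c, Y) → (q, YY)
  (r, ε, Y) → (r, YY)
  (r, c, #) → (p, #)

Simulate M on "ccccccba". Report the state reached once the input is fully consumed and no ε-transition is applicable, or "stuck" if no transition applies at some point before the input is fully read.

q

(p, ccccccba, #) ⊢ (q, cccccba, Y#) ⊢ (q, ccccba, YY#) ⊢ (q, cccba, YYY#) ⊢ (q, ccba, YYYY#) ⊢ (q, cba, YYYYY#) ⊢ (q, ba, YYYYYY#) ⊢ (q, a, YYYYY#) ⊢ (q, ε, YYYYYY#)
All input consumed; M is in state q.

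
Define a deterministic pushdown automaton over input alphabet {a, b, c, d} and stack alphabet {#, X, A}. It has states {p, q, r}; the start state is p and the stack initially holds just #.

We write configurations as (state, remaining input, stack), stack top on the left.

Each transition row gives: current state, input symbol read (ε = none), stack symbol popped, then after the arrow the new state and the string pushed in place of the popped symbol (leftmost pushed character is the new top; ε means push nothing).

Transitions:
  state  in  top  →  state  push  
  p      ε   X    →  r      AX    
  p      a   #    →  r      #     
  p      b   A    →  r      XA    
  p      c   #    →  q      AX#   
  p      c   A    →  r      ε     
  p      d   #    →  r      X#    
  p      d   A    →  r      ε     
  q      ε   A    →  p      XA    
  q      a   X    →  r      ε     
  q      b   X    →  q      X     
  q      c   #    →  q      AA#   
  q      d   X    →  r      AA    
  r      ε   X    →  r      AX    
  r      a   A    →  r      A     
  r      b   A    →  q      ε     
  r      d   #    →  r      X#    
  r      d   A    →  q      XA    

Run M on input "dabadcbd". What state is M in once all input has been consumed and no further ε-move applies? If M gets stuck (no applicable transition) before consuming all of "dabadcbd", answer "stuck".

stuck

(p, dabadcbd, #)
  read d, top #: go to r, push X# → (r, abadcbd, X#)
  ε-move, top X: go to r, push AX → (r, abadcbd, AX#)
  read a, top A: go to r, push A → (r, badcbd, AX#)
  read b, top A: go to q, push ε → (q, adcbd, X#)
  read a, top X: go to r, push ε → (r, dcbd, #)
  read d, top #: go to r, push X# → (r, cbd, X#)
  ε-move, top X: go to r, push AX → (r, cbd, AX#)
No transition for (r, c, top A); M blocks with input cbd remaining.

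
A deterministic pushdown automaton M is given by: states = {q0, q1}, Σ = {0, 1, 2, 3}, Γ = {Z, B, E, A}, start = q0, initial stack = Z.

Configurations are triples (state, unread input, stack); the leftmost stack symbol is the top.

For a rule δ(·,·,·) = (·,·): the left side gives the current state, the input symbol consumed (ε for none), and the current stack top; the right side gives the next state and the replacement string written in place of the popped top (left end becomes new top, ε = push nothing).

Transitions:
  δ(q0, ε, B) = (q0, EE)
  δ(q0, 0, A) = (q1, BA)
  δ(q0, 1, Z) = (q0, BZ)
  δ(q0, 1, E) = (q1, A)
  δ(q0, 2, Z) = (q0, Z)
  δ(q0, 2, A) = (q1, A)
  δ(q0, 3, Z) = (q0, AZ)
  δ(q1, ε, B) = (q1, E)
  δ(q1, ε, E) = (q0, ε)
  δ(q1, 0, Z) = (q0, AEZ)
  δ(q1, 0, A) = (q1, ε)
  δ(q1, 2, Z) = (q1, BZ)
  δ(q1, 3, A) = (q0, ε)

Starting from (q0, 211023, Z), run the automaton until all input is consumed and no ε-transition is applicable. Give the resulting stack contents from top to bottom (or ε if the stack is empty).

AZ

(q0, 211023, Z) ⊢ (q0, 11023, Z) ⊢ (q0, 1023, BZ) ⊢ (q0, 1023, EEZ) ⊢ (q1, 023, AEZ) ⊢ (q1, 23, EZ) ⊢ (q0, 23, Z) ⊢ (q0, 3, Z) ⊢ (q0, ε, AZ)
All input consumed in state q0 with stack AZ.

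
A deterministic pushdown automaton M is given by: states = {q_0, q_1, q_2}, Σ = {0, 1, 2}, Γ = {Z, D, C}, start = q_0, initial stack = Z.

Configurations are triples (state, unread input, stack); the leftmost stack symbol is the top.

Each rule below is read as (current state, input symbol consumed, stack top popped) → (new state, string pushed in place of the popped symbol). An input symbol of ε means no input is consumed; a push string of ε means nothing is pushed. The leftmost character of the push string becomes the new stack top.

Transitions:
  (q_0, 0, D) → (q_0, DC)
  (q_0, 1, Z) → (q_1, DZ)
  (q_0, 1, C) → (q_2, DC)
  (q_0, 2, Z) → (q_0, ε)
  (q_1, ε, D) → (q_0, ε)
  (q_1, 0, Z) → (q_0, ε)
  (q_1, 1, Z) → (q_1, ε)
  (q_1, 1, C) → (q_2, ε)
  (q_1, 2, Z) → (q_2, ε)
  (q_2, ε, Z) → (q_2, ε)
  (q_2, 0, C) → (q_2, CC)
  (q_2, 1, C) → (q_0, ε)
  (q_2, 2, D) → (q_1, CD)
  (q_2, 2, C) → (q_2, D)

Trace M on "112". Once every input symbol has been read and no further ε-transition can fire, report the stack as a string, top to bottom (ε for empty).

(q_0, 112, Z) ⊢ (q_1, 12, DZ) ⊢ (q_0, 12, Z) ⊢ (q_1, 2, DZ) ⊢ (q_0, 2, Z) ⊢ (q_0, ε, ε)
All input consumed in state q_0 with stack ε.

ε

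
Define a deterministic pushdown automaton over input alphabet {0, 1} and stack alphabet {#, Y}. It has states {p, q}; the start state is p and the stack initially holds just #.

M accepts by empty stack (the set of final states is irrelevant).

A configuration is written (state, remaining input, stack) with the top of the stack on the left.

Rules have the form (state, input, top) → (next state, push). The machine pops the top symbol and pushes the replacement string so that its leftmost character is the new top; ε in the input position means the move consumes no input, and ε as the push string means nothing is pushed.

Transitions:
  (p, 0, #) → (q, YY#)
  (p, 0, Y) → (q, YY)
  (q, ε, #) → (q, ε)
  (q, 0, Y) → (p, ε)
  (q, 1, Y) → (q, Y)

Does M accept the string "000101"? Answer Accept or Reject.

(p, 000101, #) ⊢ (q, 00101, YY#) ⊢ (p, 0101, Y#) ⊢ (q, 101, YY#) ⊢ (q, 01, YY#) ⊢ (p, 1, Y#)
No transition applies at (p, 1, Y#); input not fully consumed.

Reject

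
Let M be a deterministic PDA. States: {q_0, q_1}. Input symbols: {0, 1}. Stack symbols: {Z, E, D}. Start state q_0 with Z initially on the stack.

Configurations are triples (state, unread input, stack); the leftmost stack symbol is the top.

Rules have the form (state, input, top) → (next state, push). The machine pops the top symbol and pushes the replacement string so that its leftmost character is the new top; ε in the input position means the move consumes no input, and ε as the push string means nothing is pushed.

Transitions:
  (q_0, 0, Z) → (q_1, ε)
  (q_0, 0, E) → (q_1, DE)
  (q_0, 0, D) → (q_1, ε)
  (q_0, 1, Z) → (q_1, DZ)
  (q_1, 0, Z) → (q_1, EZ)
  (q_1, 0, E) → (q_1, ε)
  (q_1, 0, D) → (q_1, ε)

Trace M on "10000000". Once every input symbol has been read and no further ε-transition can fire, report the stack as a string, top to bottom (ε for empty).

Z

(q_0, 10000000, Z) ⊢ (q_1, 0000000, DZ) ⊢ (q_1, 000000, Z) ⊢ (q_1, 00000, EZ) ⊢ (q_1, 0000, Z) ⊢ (q_1, 000, EZ) ⊢ (q_1, 00, Z) ⊢ (q_1, 0, EZ) ⊢ (q_1, ε, Z)
All input consumed in state q_1 with stack Z.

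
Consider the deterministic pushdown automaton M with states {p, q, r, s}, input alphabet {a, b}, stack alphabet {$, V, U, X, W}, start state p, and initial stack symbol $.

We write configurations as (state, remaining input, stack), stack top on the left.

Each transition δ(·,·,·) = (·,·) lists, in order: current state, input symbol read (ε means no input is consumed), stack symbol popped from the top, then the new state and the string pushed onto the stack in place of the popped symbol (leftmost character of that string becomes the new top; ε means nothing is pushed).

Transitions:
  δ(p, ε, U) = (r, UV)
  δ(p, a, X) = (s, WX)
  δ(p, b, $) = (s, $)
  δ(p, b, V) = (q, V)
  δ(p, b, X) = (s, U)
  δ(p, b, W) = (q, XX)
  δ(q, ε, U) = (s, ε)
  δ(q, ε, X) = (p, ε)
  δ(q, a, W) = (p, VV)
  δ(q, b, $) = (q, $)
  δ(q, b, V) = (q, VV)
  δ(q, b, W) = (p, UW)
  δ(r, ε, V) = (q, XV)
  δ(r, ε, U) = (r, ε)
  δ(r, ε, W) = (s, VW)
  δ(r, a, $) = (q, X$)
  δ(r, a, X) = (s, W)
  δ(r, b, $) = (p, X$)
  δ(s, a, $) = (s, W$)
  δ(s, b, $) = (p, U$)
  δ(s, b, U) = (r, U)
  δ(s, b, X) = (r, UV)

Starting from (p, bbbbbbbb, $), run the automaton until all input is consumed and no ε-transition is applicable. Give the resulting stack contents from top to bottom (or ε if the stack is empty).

(p, bbbbbbbb, $) ⊢ (s, bbbbbbb, $) ⊢ (p, bbbbbb, U$) ⊢ (r, bbbbbb, UV$) ⊢ (r, bbbbbb, V$) ⊢ (q, bbbbbb, XV$) ⊢ (p, bbbbbb, V$) ⊢ (q, bbbbb, V$) ⊢ (q, bbbb, VV$) ⊢ (q, bbb, VVV$) ⊢ (q, bb, VVVV$) ⊢ (q, b, VVVVV$) ⊢ (q, ε, VVVVVV$)
All input consumed in state q with stack VVVVVV$.

VVVVVV$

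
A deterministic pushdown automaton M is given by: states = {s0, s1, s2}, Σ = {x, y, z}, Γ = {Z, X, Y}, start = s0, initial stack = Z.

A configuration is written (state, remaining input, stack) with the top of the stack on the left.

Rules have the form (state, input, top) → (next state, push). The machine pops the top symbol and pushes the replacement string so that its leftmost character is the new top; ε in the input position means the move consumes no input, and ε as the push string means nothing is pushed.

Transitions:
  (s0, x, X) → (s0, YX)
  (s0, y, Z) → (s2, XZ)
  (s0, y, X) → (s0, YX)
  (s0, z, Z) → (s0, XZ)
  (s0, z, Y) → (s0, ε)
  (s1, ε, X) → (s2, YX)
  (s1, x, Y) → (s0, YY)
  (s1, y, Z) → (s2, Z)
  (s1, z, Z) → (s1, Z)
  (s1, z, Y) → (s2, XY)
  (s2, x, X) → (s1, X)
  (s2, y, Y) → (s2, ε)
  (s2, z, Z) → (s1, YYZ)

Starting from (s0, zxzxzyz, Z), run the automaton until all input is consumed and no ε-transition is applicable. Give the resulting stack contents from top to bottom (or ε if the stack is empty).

(s0, zxzxzyz, Z)
  read z, top Z: go to s0, push XZ → (s0, xzxzyz, XZ)
  read x, top X: go to s0, push YX → (s0, zxzyz, YXZ)
  read z, top Y: go to s0, push ε → (s0, xzyz, XZ)
  read x, top X: go to s0, push YX → (s0, zyz, YXZ)
  read z, top Y: go to s0, push ε → (s0, yz, XZ)
  read y, top X: go to s0, push YX → (s0, z, YXZ)
  read z, top Y: go to s0, push ε → (s0, ε, XZ)
All input consumed in state s0 with stack XZ.

XZ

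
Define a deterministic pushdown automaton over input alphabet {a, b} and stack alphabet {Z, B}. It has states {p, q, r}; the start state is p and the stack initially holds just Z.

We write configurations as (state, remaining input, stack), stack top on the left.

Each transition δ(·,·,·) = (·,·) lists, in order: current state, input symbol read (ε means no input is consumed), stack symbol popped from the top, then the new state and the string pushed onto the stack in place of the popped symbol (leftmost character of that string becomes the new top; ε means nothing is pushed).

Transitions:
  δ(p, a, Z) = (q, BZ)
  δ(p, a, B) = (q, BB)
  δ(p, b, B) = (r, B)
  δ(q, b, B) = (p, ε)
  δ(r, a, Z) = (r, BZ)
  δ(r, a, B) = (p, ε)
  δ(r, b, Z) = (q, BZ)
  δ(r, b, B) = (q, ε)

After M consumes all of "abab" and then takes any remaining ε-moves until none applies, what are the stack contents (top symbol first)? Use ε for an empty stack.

Z

(p, abab, Z)
  read a, top Z: go to q, push BZ → (q, bab, BZ)
  read b, top B: go to p, push ε → (p, ab, Z)
  read a, top Z: go to q, push BZ → (q, b, BZ)
  read b, top B: go to p, push ε → (p, ε, Z)
All input consumed in state p with stack Z.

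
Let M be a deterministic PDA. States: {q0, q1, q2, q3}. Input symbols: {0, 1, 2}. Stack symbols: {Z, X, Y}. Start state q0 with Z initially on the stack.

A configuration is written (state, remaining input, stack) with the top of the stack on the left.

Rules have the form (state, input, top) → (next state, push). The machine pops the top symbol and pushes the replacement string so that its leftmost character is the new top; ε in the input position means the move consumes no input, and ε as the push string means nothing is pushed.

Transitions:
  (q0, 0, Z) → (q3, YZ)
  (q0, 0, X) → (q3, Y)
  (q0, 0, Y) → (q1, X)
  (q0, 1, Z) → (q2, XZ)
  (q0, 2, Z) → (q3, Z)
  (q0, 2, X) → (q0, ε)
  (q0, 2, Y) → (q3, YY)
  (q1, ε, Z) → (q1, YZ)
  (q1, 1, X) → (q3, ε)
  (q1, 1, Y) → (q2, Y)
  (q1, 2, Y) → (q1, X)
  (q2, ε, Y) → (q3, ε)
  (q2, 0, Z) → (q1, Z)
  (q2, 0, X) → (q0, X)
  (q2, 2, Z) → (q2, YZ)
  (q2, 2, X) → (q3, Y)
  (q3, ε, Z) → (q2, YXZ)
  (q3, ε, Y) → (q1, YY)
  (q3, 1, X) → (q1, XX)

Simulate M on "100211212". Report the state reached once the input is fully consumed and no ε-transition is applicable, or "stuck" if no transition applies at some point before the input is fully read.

(q0, 100211212, Z)
  read 1, top Z: go to q2, push XZ → (q2, 00211212, XZ)
  read 0, top X: go to q0, push X → (q0, 0211212, XZ)
  read 0, top X: go to q3, push Y → (q3, 211212, YZ)
  ε-move, top Y: go to q1, push YY → (q1, 211212, YYZ)
  read 2, top Y: go to q1, push X → (q1, 11212, XYZ)
  read 1, top X: go to q3, push ε → (q3, 1212, YZ)
  ε-move, top Y: go to q1, push YY → (q1, 1212, YYZ)
  read 1, top Y: go to q2, push Y → (q2, 212, YYZ)
  ε-move, top Y: go to q3, push ε → (q3, 212, YZ)
  ε-move, top Y: go to q1, push YY → (q1, 212, YYZ)
  read 2, top Y: go to q1, push X → (q1, 12, XYZ)
  read 1, top X: go to q3, push ε → (q3, 2, YZ)
  ε-move, top Y: go to q1, push YY → (q1, 2, YYZ)
  read 2, top Y: go to q1, push X → (q1, ε, XYZ)
All input consumed; M is in state q1.

q1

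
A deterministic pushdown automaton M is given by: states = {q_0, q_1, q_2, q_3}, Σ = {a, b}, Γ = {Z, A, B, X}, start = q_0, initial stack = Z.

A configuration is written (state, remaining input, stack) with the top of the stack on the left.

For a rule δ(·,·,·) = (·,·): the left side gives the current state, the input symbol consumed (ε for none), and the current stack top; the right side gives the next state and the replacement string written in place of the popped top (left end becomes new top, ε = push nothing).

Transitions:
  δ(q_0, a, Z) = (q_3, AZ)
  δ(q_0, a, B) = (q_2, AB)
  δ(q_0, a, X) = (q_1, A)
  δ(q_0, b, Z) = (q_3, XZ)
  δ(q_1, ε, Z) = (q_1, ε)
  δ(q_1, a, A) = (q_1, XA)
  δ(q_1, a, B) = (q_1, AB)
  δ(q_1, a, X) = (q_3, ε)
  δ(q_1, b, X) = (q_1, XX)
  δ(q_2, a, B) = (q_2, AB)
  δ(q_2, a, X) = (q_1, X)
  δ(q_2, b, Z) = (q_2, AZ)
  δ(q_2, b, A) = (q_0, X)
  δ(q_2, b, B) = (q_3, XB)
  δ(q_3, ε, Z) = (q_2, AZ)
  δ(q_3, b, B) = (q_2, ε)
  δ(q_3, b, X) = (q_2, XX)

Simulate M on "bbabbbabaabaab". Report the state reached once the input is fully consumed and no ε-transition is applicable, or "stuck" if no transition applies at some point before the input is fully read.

(q_0, bbabbbabaabaab, Z) ⊢ (q_3, babbbabaabaab, XZ) ⊢ (q_2, abbbabaabaab, XXZ) ⊢ (q_1, bbbabaabaab, XXZ) ⊢ (q_1, bbabaabaab, XXXZ) ⊢ (q_1, babaabaab, XXXXZ) ⊢ (q_1, abaabaab, XXXXXZ) ⊢ (q_3, baabaab, XXXXZ) ⊢ (q_2, aabaab, XXXXXZ) ⊢ (q_1, abaab, XXXXXZ) ⊢ (q_3, baab, XXXXZ) ⊢ (q_2, aab, XXXXXZ) ⊢ (q_1, ab, XXXXXZ) ⊢ (q_3, b, XXXXZ) ⊢ (q_2, ε, XXXXXZ)
All input consumed; M is in state q_2.

q_2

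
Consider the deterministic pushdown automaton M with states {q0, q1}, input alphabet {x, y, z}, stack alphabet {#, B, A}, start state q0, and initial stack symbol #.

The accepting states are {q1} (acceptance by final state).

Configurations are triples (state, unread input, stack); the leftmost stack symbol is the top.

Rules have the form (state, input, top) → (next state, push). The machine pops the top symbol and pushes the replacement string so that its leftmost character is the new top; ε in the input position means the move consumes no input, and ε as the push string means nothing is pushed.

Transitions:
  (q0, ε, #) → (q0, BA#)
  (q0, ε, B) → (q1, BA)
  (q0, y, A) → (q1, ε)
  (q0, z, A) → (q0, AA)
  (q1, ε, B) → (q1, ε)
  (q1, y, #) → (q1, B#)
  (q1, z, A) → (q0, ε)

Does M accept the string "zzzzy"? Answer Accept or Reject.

Accept

(q0, zzzzy, #)
  ε-move, top #: go to q0, push BA# → (q0, zzzzy, BA#)
  ε-move, top B: go to q1, push BA → (q1, zzzzy, BAA#)
  ε-move, top B: go to q1, push ε → (q1, zzzzy, AA#)
  read z, top A: go to q0, push ε → (q0, zzzy, A#)
  read z, top A: go to q0, push AA → (q0, zzy, AA#)
  read z, top A: go to q0, push AA → (q0, zy, AAA#)
  read z, top A: go to q0, push AA → (q0, y, AAAA#)
  read y, top A: go to q1, push ε → (q1, ε, AAA#)
All input consumed; state q1 ∈ F.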